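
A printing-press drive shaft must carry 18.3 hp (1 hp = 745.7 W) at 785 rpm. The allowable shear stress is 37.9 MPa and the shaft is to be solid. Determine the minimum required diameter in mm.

28.2 mm

ω = 2π·785/60 = 82.21 rad/s, so T = P/ω = 18.3×745.7 / 82.21 = 166.0 N·m.
For a solid shaft τ_max = 16T/(πd³), so d = (16T/(π τ_allow))^(1/3) = (16·166.0/(π·3.79×10^7))^(1/3) = 0.02815 m.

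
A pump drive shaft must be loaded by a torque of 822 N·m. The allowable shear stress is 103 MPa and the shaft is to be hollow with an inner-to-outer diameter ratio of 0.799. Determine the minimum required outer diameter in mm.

For a hollow shaft with d_i/d_o = 0.799: τ_max = 16T/(π d_o³ (1−k⁴)), so d_o = [16T/(π τ_allow (1−k⁴))]^(1/3) = [16·822.0/(π·1.03×10^8·0.5924)]^(1/3) = 0.04094 m.

40.9 mm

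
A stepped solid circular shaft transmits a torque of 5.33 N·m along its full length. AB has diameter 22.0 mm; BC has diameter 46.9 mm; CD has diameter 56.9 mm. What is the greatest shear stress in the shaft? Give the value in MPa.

Under the same torque, τ_max = 16T/(πd³) is largest where d is smallest — segment AB (d = 22.0 mm).
τ_max = 16·5.330/(π·(0.0220)³) = 2.549×10^6 Pa.

2.55 MPa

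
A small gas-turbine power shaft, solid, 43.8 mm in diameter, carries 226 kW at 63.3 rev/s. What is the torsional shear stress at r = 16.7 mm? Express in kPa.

26300 kPa

ω = 2π·63.3 = 397.7 rad/s, so T = P/ω = 226×10³ / 397.7 = 568.2 N·m.
J = πd⁴/32 = π(0.0438)⁴/32 = 3.613×10^-7 m⁴.
Shear stress varies linearly with radius: τ = T·r/J = 568.2 × 0.0167 / 3.613×10^-7 = 2.626×10^7 Pa.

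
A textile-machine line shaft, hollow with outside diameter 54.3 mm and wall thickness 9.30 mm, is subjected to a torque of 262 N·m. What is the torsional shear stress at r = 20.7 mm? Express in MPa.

7.81 MPa

J = π(d_o⁴ − d_i⁴)/32 = π(0.0543⁴ − 0.0357⁴)/32 = 6.940×10^-7 m⁴.
Shear stress varies linearly with radius: τ = T·r/J = 262.0 × 0.0207 / 6.940×10^-7 = 7.814×10^6 Pa.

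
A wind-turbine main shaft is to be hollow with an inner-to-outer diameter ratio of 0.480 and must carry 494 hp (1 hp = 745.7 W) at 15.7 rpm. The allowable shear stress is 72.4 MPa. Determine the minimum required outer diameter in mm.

255 mm

ω = 2π·15.7/60 = 1.644 rad/s, so T = P/ω = 494×745.7 / 1.644 = 224100 N·m.
For a hollow shaft with d_i/d_o = 0.480: τ_max = 16T/(π d_o³ (1−k⁴)), so d_o = [16T/(π τ_allow (1−k⁴))]^(1/3) = [16·224100/(π·7.24×10^7·0.9469)]^(1/3) = 0.2553 m.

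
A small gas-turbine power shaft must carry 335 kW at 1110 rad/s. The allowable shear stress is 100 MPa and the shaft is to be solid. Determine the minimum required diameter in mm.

ω = 1110 rad/s, so T = P/ω = 335×10³ / 1110 = 301.8 N·m.
For a solid shaft τ_max = 16T/(πd³), so d = (16T/(π τ_allow))^(1/3) = (16·301.8/(π·1.00×10^8))^(1/3) = 0.02486 m.

24.9 mm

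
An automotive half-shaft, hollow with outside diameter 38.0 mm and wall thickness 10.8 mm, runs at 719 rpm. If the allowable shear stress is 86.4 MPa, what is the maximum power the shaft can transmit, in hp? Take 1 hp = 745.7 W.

J = π(d_o⁴ − d_i⁴)/32 = π(0.0380⁴ − 0.0164⁴)/32 = 1.976×10^-7 m⁴.
T_max = τ_allow·J/r = 8.64×10^7 × 1.976×10^-7 / 0.0190 = 898.6 N·m.
ω = 2π·719/60 = 75.29 rad/s, so P_max = T_max·ω = 6.766×10^4 W.

90.7 hp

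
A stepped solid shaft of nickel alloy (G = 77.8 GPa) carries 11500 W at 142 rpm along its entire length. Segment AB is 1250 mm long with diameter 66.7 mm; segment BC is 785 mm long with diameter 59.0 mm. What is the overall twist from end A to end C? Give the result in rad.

ω = 2π·142/60 = 14.87 rad/s, so T = P/ω = 11500 / 14.87 = 773.4 N·m.
J_AB = π(0.0667)⁴/32 = 1.94×10^-6 m⁴; J_BC = π(0.0590)⁴/32 = 1.19×10^-6 m⁴.
θ = (T/G)·Σ L_i/J_i = (773.4/77.8×10⁹)·(1.25/1.94×10^-6 + 0.785/1.19×10^-6) = 0.01295 rad.

0.0130 rad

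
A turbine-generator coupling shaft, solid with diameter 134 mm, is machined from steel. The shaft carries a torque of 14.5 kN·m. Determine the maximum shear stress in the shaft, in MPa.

J = πd⁴/32 = π(0.134)⁴/32 = 3.165×10^-5 m⁴.
τ_max = T·r/J = 14500 × 0.0670 / 3.165×10^-5 = 3.069×10^7 Pa.

30.7 MPa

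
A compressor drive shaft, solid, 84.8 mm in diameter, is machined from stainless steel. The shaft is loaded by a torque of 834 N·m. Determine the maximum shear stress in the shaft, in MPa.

6.97 MPa

J = πd⁴/32 = π(0.0848)⁴/32 = 5.077×10^-6 m⁴.
τ_max = T·r/J = 834.0 × 0.0424 / 5.077×10^-6 = 6.965×10^6 Pa.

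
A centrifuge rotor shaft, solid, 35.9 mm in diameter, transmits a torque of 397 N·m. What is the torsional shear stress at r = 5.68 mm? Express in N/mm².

J = πd⁴/32 = π(0.0359)⁴/32 = 1.631×10^-7 m⁴.
Shear stress varies linearly with radius: τ = T·r/J = 397.0 × 0.00568 / 1.631×10^-7 = 1.383×10^7 Pa.

13.8 N/mm²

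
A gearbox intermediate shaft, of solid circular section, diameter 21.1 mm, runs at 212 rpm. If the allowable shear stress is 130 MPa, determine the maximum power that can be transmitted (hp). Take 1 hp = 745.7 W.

J = πd⁴/32 = π(0.0211)⁴/32 = 1.946×10^-8 m⁴.
T_max = τ_allow·J/r = 1.30×10^8 × 1.946×10^-8 / 0.0106 = 239.8 N·m.
ω = 2π·212/60 = 22.20 rad/s, so P_max = T_max·ω = 5323 W.

7.14 hp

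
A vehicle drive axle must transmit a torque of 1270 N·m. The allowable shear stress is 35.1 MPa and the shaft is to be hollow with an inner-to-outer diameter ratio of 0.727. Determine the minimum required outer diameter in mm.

For a hollow shaft with d_i/d_o = 0.727: τ_max = 16T/(π d_o³ (1−k⁴)), so d_o = [16T/(π τ_allow (1−k⁴))]^(1/3) = [16·1270/(π·3.51×10^7·0.7207)]^(1/3) = 0.06347 m.

63.5 mm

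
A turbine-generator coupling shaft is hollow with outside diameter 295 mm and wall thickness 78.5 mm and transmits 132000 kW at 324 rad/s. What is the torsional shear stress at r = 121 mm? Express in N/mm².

ω = 324 rad/s, so T = P/ω = 132000×10³ / 324.0 = 407400 N·m.
J = π(d_o⁴ − d_i⁴)/32 = π(0.295⁴ − 0.138⁴)/32 = 7.079×10^-4 m⁴.
Shear stress varies linearly with radius: τ = T·r/J = 407400 × 0.121 / 7.079×10^-4 = 6.964×10^7 Pa.

69.6 N/mm²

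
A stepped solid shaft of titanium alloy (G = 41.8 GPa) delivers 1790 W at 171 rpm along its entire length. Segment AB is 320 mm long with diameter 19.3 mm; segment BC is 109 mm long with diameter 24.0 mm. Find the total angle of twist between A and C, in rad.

ω = 2π·171/60 = 17.91 rad/s, so T = P/ω = 1790 / 17.91 = 99.96 N·m.
J_AB = π(0.0193)⁴/32 = 1.36×10^-8 m⁴; J_BC = π(0.0240)⁴/32 = 3.26×10^-8 m⁴.
θ = (T/G)·Σ L_i/J_i = (99.96/41.8×10⁹)·(0.320/1.36×10^-8 + 0.109/3.26×10^-8) = 0.06418 rad.

0.0642 rad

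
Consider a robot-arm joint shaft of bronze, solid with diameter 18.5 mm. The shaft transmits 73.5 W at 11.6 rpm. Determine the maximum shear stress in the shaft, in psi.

ω = 2π·11.6/60 = 1.215 rad/s, so T = P/ω = 73.5 / 1.215 = 60.51 N·m.
J = πd⁴/32 = π(0.0185)⁴/32 = 1.150×10^-8 m⁴.
τ_max = T·r/J = 60.51 × 0.00925 / 1.150×10^-8 = 4.867×10^7 Pa.

7060 psi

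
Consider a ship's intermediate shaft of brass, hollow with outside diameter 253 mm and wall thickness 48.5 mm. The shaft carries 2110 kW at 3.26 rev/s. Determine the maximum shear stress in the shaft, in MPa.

ω = 2π·3.26 = 20.48 rad/s, so T = P/ω = 2110×10³ / 20.48 = 103000 N·m.
J = π(d_o⁴ − d_i⁴)/32 = π(0.253⁴ − 0.156⁴)/32 = 3.441×10^-4 m⁴.
τ_max = T·r/J = 103000 × 0.127 / 3.441×10^-4 = 3.787×10^7 Pa.

37.9 MPa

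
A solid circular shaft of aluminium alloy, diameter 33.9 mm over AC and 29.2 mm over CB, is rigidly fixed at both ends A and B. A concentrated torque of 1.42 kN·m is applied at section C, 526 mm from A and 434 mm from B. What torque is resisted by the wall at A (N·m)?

Compatibility: T_A·a/J_AC = T_B·b/J_CB with T_A + T_B = T₀.
J_AC = 1.30×10^-7 m⁴, J_CB = 7.14×10^-8 m⁴, so T_A = T₀·(J_AC/a)/((J_AC/a)+(J_CB/b)) = 851.7 N·m, T_B = 568.3 N·m.

852 N·m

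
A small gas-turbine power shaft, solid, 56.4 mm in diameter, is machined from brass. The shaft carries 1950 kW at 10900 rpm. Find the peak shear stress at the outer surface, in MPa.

48.5 MPa

ω = 2π·10900/60 = 1141 rad/s, so T = P/ω = 1950×10³ / 1141 = 1708 N·m.
J = πd⁴/32 = π(0.0564)⁴/32 = 9.934×10^-7 m⁴.
τ_max = T·r/J = 1708 × 0.0282 / 9.934×10^-7 = 4.850×10^7 Pa.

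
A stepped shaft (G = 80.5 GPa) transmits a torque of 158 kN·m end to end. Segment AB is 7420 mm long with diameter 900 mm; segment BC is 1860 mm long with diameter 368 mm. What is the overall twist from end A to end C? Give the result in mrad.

J_AB = π(0.900)⁴/32 = 0.0644 m⁴; J_BC = π(0.368)⁴/32 = 1.80×10^-3 m⁴.
θ = (T/G)·Σ L_i/J_i = (158000/80.5×10⁹)·(7.42/0.0644 + 1.86/1.80×10^-3) = 2.254×10^-3 rad.

2.25 mrad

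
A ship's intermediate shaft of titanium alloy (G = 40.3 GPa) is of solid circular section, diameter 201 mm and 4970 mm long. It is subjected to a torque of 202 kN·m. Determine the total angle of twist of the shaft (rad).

0.155 rad

J = πd⁴/32 = π(0.201)⁴/32 = 1.602×10^-4 m⁴.
θ = T·L/(G·J) = 202000 × 4.97 / (40.3×10⁹ × 1.602×10^-4) = 0.1555 rad.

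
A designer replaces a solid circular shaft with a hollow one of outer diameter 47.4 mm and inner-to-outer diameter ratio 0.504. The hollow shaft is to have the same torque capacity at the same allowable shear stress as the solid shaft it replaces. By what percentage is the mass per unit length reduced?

22.0 %

Equal τ_max and T ⇒ the solid shaft needs d_s³ = d_o³(1−k⁴), so d_s = 47.4·(1−0.504⁴)^(1/3) = 46.36 mm.
Area ratio A_h/A_s = d_o²(1−k²)/d_s² = (1−k²)/(1−k⁴)^(2/3) = 0.7799.
Mass saving = 1 − 0.7799 = 22.0 %.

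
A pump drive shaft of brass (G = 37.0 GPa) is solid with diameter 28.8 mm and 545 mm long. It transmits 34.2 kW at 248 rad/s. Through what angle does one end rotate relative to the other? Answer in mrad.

ω = 248 rad/s, so T = P/ω = 34.2×10³ / 248.0 = 137.9 N·m.
J = πd⁴/32 = π(0.0288)⁴/32 = 6.754×10^-8 m⁴.
θ = T·L/(G·J) = 137.9 × 0.545 / (37.0×10⁹ × 6.754×10^-8) = 0.03007 rad.

30.1 mrad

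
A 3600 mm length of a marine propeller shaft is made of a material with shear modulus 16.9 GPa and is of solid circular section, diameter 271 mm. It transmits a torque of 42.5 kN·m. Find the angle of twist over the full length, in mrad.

J = πd⁴/32 = π(0.271)⁴/32 = 5.295×10^-4 m⁴.
θ = T·L/(G·J) = 42500 × 3.60 / (16.9×10⁹ × 5.295×10^-4) = 0.01710 rad.

17.1 mrad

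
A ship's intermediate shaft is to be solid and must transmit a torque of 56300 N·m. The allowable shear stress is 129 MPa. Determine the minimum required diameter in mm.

For a solid shaft τ_max = 16T/(πd³), so d = (16T/(π τ_allow))^(1/3) = (16·56300/(π·1.29×10^8))^(1/3) = 0.1305 m.

131 mm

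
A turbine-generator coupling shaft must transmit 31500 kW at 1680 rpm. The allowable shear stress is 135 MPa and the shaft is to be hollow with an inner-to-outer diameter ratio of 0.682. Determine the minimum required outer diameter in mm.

205 mm

ω = 2π·1680/60 = 175.9 rad/s, so T = P/ω = 31500×10³ / 175.9 = 179000 N·m.
For a hollow shaft with d_i/d_o = 0.682: τ_max = 16T/(π d_o³ (1−k⁴)), so d_o = [16T/(π τ_allow (1−k⁴))]^(1/3) = [16·179000/(π·1.35×10^8·0.7837)]^(1/3) = 0.2050 m.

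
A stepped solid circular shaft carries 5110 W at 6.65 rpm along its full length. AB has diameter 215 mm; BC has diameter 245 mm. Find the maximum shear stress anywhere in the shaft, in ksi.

0.545 ksi

ω = 2π·6.65/60 = 0.6964 rad/s, so T = P/ω = 5110 / 0.6964 = 7338 N·m.
Under the same torque, τ_max = 16T/(πd³) is largest where d is smallest — segment AB (d = 215 mm).
τ_max = 16·7338/(π·(0.215)³) = 3.760×10^6 Pa.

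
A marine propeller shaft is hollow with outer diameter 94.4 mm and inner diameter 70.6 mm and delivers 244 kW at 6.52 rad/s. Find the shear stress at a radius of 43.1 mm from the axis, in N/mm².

301 N/mm²

ω = 6.52 rad/s, so T = P/ω = 244×10³ / 6.520 = 37420 N·m.
J = π(d_o⁴ − d_i⁴)/32 = π(0.0944⁴ − 0.0706⁴)/32 = 5.357×10^-6 m⁴.
Shear stress varies linearly with radius: τ = T·r/J = 37420 × 0.0431 / 5.357×10^-6 = 3.011×10^8 Pa.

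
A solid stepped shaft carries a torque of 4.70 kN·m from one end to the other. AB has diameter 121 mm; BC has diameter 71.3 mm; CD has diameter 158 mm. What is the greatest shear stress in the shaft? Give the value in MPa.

66.0 MPa

Under the same torque, τ_max = 16T/(πd³) is largest where d is smallest — segment BC (d = 71.3 mm).
τ_max = 16·4700/(π·(0.0713)³) = 6.604×10^7 Pa.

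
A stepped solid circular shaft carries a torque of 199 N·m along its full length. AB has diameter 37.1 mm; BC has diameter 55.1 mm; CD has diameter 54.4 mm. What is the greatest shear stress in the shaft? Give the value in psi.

2880 psi

Under the same torque, τ_max = 16T/(πd³) is largest where d is smallest — segment AB (d = 37.1 mm).
τ_max = 16·199.0/(π·(0.0371)³) = 1.985×10^7 Pa.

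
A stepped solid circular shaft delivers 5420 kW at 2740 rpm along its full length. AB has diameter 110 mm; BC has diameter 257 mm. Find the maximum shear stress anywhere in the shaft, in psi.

10500 psi

ω = 2π·2740/60 = 286.9 rad/s, so T = P/ω = 5420×10³ / 286.9 = 18890 N·m.
Under the same torque, τ_max = 16T/(πd³) is largest where d is smallest — segment AB (d = 110 mm).
τ_max = 16·18890/(π·(0.110)³) = 7.228×10^7 Pa.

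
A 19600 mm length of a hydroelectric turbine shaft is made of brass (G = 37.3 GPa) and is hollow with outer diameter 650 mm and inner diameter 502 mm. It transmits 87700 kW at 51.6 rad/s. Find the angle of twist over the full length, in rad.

0.0791 rad

ω = 51.6 rad/s, so T = P/ω = 87700×10³ / 51.60 = 1.700e6 N·m.
J = π(d_o⁴ − d_i⁴)/32 = π(0.650⁴ − 0.502⁴)/32 = 0.01129 m⁴.
θ = T·L/(G·J) = 1.700e6 × 19.6 / (37.3×10⁹ × 0.01129) = 0.07910 rad.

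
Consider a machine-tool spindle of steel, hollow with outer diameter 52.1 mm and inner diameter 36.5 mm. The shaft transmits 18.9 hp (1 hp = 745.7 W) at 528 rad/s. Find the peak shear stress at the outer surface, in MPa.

1.27 MPa

ω = 528 rad/s, so T = P/ω = 18.9×745.7 / 528.0 = 26.69 N·m.
J = π(d_o⁴ − d_i⁴)/32 = π(0.0521⁴ − 0.0365⁴)/32 = 5.491×10^-7 m⁴.
τ_max = T·r/J = 26.69 × 0.0261 / 5.491×10^-7 = 1.266×10^6 Pa.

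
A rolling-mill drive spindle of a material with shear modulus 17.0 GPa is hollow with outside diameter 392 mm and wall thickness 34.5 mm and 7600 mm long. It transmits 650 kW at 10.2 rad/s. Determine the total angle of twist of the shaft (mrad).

ω = 10.2 rad/s, so T = P/ω = 650×10³ / 10.20 = 63730 N·m.
J = π(d_o⁴ − d_i⁴)/32 = π(0.392⁴ − 0.323⁴)/32 = 1.250×10^-3 m⁴.
θ = T·L/(G·J) = 63730 × 7.60 / (17.0×10⁹ × 1.250×10^-3) = 0.02280 rad.

22.8 mrad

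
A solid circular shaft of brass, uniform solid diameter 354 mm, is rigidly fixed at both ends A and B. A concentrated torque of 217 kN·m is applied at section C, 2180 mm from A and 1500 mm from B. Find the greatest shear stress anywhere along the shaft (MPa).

With uniform GJ and both ends fixed, compatibility θ_AC = θ_CB gives T_A·a = T_B·b, together with T_A + T_B = T₀.
T_A = T₀·b/(a+b) = 217000·1500/3680 = 88450 N·m; T_B = 128500 N·m.
τ in each portion: τ_AC = 1.02×10^7 Pa, τ_CB = 1.48×10^7 Pa; maximum is in CB.
τ_max = T_CB·r/J = 128500·0.177/1.54×10^-3 = 1.476×10^7 Pa.

14.8 MPa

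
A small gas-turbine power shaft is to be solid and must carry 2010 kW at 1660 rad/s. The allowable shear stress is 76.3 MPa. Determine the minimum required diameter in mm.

43.2 mm

ω = 1660 rad/s, so T = P/ω = 2010×10³ / 1660 = 1211 N·m.
For a solid shaft τ_max = 16T/(πd³), so d = (16T/(π τ_allow))^(1/3) = (16·1211/(π·7.63×10^7))^(1/3) = 0.04324 m.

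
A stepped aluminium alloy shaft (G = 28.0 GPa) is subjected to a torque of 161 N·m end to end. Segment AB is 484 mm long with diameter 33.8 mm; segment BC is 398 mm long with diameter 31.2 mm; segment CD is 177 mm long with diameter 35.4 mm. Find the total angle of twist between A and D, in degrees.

J_AB = π(0.0338)⁴/32 = 1.28×10^-7 m⁴; J_BC = π(0.0312)⁴/32 = 9.30×10^-8 m⁴; J_CD = π(0.0354)⁴/32 = 1.54×10^-7 m⁴.
θ = (T/G)·Σ L_i/J_i = (161.0/28.0×10⁹)·(0.484/1.28×10^-7 + 0.398/9.30×10^-8 + 0.177/1.54×10^-7) = 0.05292 rad.

3.03°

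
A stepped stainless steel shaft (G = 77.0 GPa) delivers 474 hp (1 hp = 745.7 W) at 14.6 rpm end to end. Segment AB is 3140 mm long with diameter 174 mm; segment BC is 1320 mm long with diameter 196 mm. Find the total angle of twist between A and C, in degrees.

ω = 2π·14.6/60 = 1.529 rad/s, so T = P/ω = 474×745.7 / 1.529 = 231200 N·m.
J_AB = π(0.174)⁴/32 = 9.00×10^-5 m⁴; J_BC = π(0.196)⁴/32 = 1.45×10^-4 m⁴.
θ = (T/G)·Σ L_i/J_i = (231200/77.0×10⁹)·(3.14/9.00×10^-5 + 1.32/1.45×10^-4) = 0.1321 rad.

7.57°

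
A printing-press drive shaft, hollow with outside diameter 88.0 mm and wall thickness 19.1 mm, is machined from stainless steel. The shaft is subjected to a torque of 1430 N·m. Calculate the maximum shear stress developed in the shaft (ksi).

1.73 ksi

J = π(d_o⁴ − d_i⁴)/32 = π(0.0880⁴ − 0.0498⁴)/32 = 5.284×10^-6 m⁴.
τ_max = T·r/J = 1430 × 0.0440 / 5.284×10^-6 = 1.191×10^7 Pa.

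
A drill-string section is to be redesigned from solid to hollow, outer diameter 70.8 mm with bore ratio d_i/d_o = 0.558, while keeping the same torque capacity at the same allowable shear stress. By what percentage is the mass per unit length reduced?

26.3 %

Equal τ_max and T ⇒ the solid shaft needs d_s³ = d_o³(1−k⁴), so d_s = 70.8·(1−0.558⁴)^(1/3) = 68.43 mm.
Area ratio A_h/A_s = d_o²(1−k²)/d_s² = (1−k²)/(1−k⁴)^(2/3) = 0.7371.
Mass saving = 1 − 0.7371 = 26.3 %.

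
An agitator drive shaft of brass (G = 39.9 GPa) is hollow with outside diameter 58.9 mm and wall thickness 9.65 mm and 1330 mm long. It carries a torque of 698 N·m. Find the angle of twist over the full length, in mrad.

J = π(d_o⁴ − d_i⁴)/32 = π(0.0589⁴ − 0.0396⁴)/32 = 9.402×10^-7 m⁴.
θ = T·L/(G·J) = 698.0 × 1.33 / (39.9×10⁹ × 9.402×10^-7) = 0.02475 rad.

24.7 mrad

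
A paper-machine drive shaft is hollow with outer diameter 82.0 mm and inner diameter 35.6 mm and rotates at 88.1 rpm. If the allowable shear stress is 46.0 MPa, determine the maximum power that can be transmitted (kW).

44.3 kW

J = π(d_o⁴ − d_i⁴)/32 = π(0.0820⁴ − 0.0356⁴)/32 = 4.281×10^-6 m⁴.
T_max = τ_allow·J/r = 4.60×10^7 × 4.281×10^-6 / 0.0410 = 4803 N·m.
ω = 2π·88.1/60 = 9.226 rad/s, so P_max = T_max·ω = 4.431×10^4 W.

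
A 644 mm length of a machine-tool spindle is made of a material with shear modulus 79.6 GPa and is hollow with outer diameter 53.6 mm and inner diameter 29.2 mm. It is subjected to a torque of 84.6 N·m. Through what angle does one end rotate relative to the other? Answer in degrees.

J = π(d_o⁴ − d_i⁴)/32 = π(0.0536⁴ − 0.0292⁴)/32 = 7.390×10^-7 m⁴.
θ = T·L/(G·J) = 84.60 × 0.644 / (79.6×10⁹ × 7.390×10^-7) = 9.262×10^-4 rad.

0.0531°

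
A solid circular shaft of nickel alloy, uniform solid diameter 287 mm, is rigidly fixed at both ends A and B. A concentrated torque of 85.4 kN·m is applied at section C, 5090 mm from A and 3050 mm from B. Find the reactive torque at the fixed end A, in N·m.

With uniform GJ and both ends fixed, compatibility θ_AC = θ_CB gives T_A·a = T_B·b, together with T_A + T_B = T₀.
T_A = T₀·b/(a+b) = 85400·3050/8140 = 32000 N·m; T_B = 53400 N·m.

32000 N·m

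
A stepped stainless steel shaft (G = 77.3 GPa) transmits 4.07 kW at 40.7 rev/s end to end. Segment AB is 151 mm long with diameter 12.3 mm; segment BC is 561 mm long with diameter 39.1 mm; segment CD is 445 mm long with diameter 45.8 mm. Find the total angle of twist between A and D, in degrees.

0.834°

ω = 2π·40.7 = 255.7 rad/s, so T = P/ω = 4.07×10³ / 255.7 = 15.92 N·m.
J_AB = π(0.0123)⁴/32 = 2.25×10^-9 m⁴; J_BC = π(0.0391)⁴/32 = 2.29×10^-7 m⁴; J_CD = π(0.0458)⁴/32 = 4.32×10^-7 m⁴.
θ = (T/G)·Σ L_i/J_i = (15.92/77.3×10⁹)·(0.151/2.25×10^-9 + 0.561/2.29×10^-7 + 0.445/4.32×10^-7) = 0.01455 rad.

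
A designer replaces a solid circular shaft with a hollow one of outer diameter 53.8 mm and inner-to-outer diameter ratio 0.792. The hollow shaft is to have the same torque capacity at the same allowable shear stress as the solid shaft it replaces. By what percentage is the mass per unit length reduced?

48.0 %

Equal τ_max and T ⇒ the solid shaft needs d_s³ = d_o³(1−k⁴), so d_s = 53.8·(1−0.792⁴)^(1/3) = 45.54 mm.
Area ratio A_h/A_s = d_o²(1−k²)/d_s² = (1−k²)/(1−k⁴)^(2/3) = 0.5202.
Mass saving = 1 − 0.5202 = 48.0 %.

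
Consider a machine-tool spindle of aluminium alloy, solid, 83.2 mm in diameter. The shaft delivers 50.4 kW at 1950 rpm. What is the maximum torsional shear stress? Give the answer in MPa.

2.18 MPa

ω = 2π·1950/60 = 204.2 rad/s, so T = P/ω = 50.4×10³ / 204.2 = 246.8 N·m.
J = πd⁴/32 = π(0.0832)⁴/32 = 4.704×10^-6 m⁴.
τ_max = T·r/J = 246.8 × 0.0416 / 4.704×10^-6 = 2.183×10^6 Pa.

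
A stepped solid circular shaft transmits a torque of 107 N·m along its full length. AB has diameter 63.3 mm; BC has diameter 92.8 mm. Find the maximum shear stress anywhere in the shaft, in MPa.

2.15 MPa

Under the same torque, τ_max = 16T/(πd³) is largest where d is smallest — segment AB (d = 63.3 mm).
τ_max = 16·107.0/(π·(0.0633)³) = 2.149×10^6 Pa.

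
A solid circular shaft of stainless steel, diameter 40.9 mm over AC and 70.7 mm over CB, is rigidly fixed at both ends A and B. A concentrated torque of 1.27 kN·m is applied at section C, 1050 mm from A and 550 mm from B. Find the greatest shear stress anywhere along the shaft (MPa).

17.3 MPa

Compatibility: T_A·a/J_AC = T_B·b/J_CB with T_A + T_B = T₀.
J_AC = 2.75×10^-7 m⁴, J_CB = 2.45×10^-6 m⁴, so T_A = T₀·(J_AC/a)/((J_AC/a)+(J_CB/b)) = 70.38 N·m, T_B = 1200 N·m.
τ in each portion: τ_AC = 5.24×10^6 Pa, τ_CB = 1.73×10^7 Pa; maximum is in CB.
τ_max = T_CB·r/J = 1200·0.0353/2.45×10^-6 = 1.729×10^7 Pa.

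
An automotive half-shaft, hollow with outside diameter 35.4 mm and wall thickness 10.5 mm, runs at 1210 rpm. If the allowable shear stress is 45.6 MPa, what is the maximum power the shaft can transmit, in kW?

J = π(d_o⁴ − d_i⁴)/32 = π(0.0354⁴ − 0.0144⁴)/32 = 1.500×10^-7 m⁴.
T_max = τ_allow·J/r = 4.56×10^7 × 1.500×10^-7 / 0.0177 = 386.3 N·m.
ω = 2π·1210/60 = 126.7 rad/s, so P_max = T_max·ω = 4.895×10^4 W.

49.0 kW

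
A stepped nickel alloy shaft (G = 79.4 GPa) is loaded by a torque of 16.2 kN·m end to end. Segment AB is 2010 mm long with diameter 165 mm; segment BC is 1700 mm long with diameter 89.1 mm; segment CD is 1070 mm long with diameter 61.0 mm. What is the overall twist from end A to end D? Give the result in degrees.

J_AB = π(0.165)⁴/32 = 7.28×10^-5 m⁴; J_BC = π(0.0891)⁴/32 = 6.19×10^-6 m⁴; J_CD = π(0.0610)⁴/32 = 1.36×10^-6 m⁴.
θ = (T/G)·Σ L_i/J_i = (16200/79.4×10⁹)·(2.01/7.28×10^-5 + 1.70/6.19×10^-6 + 1.07/1.36×10^-6) = 0.2223 rad.

12.7°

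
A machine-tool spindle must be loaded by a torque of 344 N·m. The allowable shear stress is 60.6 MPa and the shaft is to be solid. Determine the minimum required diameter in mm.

30.7 mm

For a solid shaft τ_max = 16T/(πd³), so d = (16T/(π τ_allow))^(1/3) = (16·344.0/(π·6.06×10^7))^(1/3) = 0.03069 m.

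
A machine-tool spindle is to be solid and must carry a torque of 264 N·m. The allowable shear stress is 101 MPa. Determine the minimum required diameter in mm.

For a solid shaft τ_max = 16T/(πd³), so d = (16T/(π τ_allow))^(1/3) = (16·264.0/(π·1.01×10^8))^(1/3) = 0.02370 m.

23.7 mm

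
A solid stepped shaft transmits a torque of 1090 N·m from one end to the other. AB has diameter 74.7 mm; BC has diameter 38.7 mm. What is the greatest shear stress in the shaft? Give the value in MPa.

Under the same torque, τ_max = 16T/(πd³) is largest where d is smallest — segment BC (d = 38.7 mm).
τ_max = 16·1090/(π·(0.0387)³) = 9.578×10^7 Pa.

95.8 MPa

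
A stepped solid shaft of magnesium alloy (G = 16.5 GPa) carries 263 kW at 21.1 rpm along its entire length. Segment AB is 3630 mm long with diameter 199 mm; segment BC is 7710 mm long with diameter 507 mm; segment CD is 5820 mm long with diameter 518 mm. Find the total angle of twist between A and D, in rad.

ω = 2π·21.1/60 = 2.210 rad/s, so T = P/ω = 263×10³ / 2.210 = 119000 N·m.
J_AB = π(0.199)⁴/32 = 1.54×10^-4 m⁴; J_BC = π(0.507)⁴/32 = 6.49×10^-3 m⁴; J_CD = π(0.518)⁴/32 = 7.07×10^-3 m⁴.
θ = (T/G)·Σ L_i/J_i = (119000/16.5×10⁹)·(3.63/1.54×10^-4 + 7.71/6.49×10^-3 + 5.82/7.07×10^-3) = 0.1846 rad.

0.185 rad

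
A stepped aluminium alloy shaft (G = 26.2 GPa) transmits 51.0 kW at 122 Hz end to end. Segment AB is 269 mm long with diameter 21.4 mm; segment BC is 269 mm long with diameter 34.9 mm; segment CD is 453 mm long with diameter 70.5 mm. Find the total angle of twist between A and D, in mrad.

38.3 mrad

ω = 2π·122 = 766.5 rad/s, so T = P/ω = 51.0×10³ / 766.5 = 66.53 N·m.
J_AB = π(0.0214)⁴/32 = 2.06×10^-8 m⁴; J_BC = π(0.0349)⁴/32 = 1.46×10^-7 m⁴; J_CD = π(0.0705)⁴/32 = 2.43×10^-6 m⁴.
θ = (T/G)·Σ L_i/J_i = (66.53/26.2×10⁹)·(0.269/2.06×10^-8 + 0.269/1.46×10^-7 + 0.453/2.43×10^-6) = 0.03834 rad.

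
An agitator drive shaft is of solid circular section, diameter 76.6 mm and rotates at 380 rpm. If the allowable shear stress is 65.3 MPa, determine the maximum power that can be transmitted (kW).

229 kW

J = πd⁴/32 = π(0.0766)⁴/32 = 3.380×10^-6 m⁴.
T_max = τ_allow·J/r = 6.53×10^7 × 3.380×10^-6 / 0.0383 = 5763 N·m.
ω = 2π·380/60 = 39.79 rad/s, so P_max = T_max·ω = 2.293×10^5 W.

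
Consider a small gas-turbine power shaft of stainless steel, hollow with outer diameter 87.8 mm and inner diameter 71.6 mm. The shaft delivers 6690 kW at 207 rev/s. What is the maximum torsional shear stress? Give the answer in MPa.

69.4 MPa

ω = 2π·207 = 1301 rad/s, so T = P/ω = 6690×10³ / 1301 = 5144 N·m.
J = π(d_o⁴ − d_i⁴)/32 = π(0.0878⁴ − 0.0716⁴)/32 = 3.254×10^-6 m⁴.
τ_max = T·r/J = 5144 × 0.0439 / 3.254×10^-6 = 6.939×10^7 Pa.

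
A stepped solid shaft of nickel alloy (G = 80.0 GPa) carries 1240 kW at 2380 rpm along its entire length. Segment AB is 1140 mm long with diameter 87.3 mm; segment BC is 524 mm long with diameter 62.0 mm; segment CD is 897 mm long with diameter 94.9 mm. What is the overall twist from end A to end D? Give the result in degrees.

2.40°

ω = 2π·2380/60 = 249.2 rad/s, so T = P/ω = 1240×10³ / 249.2 = 4975 N·m.
J_AB = π(0.0873)⁴/32 = 5.70×10^-6 m⁴; J_BC = π(0.0620)⁴/32 = 1.45×10^-6 m⁴; J_CD = π(0.0949)⁴/32 = 7.96×10^-6 m⁴.
θ = (T/G)·Σ L_i/J_i = (4975/80.0×10⁹)·(1.14/5.70×10^-6 + 0.524/1.45×10^-6 + 0.897/7.96×10^-6) = 0.04190 rad.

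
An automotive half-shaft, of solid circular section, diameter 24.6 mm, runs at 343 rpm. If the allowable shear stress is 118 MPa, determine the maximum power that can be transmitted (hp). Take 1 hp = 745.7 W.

16.6 hp

J = πd⁴/32 = π(0.0246)⁴/32 = 3.595×10^-8 m⁴.
T_max = τ_allow·J/r = 1.18×10^8 × 3.595×10^-8 / 0.0123 = 344.9 N·m.
ω = 2π·343/60 = 35.92 rad/s, so P_max = T_max·ω = 1.239×10^4 W.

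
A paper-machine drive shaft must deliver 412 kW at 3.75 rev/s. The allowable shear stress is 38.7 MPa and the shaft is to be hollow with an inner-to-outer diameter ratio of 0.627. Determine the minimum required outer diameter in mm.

140 mm

ω = 2π·3.75 = 23.56 rad/s, so T = P/ω = 412×10³ / 23.56 = 17490 N·m.
For a hollow shaft with d_i/d_o = 0.627: τ_max = 16T/(π d_o³ (1−k⁴)), so d_o = [16T/(π τ_allow (1−k⁴))]^(1/3) = [16·17490/(π·3.87×10^7·0.8454)]^(1/3) = 0.1396 m.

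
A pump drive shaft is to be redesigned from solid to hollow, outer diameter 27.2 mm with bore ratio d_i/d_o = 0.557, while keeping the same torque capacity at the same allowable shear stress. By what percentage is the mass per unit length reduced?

Equal τ_max and T ⇒ the solid shaft needs d_s³ = d_o³(1−k⁴), so d_s = 27.2·(1−0.557⁴)^(1/3) = 26.30 mm.
Area ratio A_h/A_s = d_o²(1−k²)/d_s² = (1−k²)/(1−k⁴)^(2/3) = 0.7379.
Mass saving = 1 − 0.7379 = 26.2 %.

26.2 %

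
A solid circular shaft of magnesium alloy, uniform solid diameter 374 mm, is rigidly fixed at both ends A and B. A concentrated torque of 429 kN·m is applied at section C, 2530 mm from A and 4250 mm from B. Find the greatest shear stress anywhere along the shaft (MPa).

26.2 MPa

With uniform GJ and both ends fixed, compatibility θ_AC = θ_CB gives T_A·a = T_B·b, together with T_A + T_B = T₀.
T_A = T₀·b/(a+b) = 429000·4250/6780 = 268900 N·m; T_B = 160100 N·m.
τ in each portion: τ_AC = 2.62×10^7 Pa, τ_CB = 1.56×10^7 Pa; maximum is in AC.
τ_max = T_AC·r/J = 268900·0.187/1.92×10^-3 = 2.618×10^7 Pa.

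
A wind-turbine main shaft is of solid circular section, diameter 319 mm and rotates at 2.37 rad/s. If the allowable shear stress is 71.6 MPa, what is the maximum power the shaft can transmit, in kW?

J = πd⁴/32 = π(0.319)⁴/32 = 1.017×10^-3 m⁴.
T_max = τ_allow·J/r = 7.16×10^7 × 1.017×10^-3 / 0.160 = 456400 N·m.
ω = 2.37 rad/s, so P_max = T_max·ω = 1.082×10^6 W.

1080 kW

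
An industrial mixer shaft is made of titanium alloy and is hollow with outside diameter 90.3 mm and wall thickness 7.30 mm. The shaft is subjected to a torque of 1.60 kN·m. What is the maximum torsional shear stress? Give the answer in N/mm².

J = π(d_o⁴ − d_i⁴)/32 = π(0.0903⁴ − 0.0757⁴)/32 = 3.304×10^-6 m⁴.
τ_max = T·r/J = 1600 × 0.0451 / 3.304×10^-6 = 2.187×10^7 Pa.

21.9 N/mm²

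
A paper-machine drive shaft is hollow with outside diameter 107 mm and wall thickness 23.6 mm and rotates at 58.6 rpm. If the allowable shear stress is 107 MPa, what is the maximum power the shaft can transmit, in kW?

143 kW

J = π(d_o⁴ − d_i⁴)/32 = π(0.107⁴ − 0.0598⁴)/32 = 1.161×10^-5 m⁴.
T_max = τ_allow·J/r = 1.07×10^8 × 1.161×10^-5 / 0.0535 = 23230 N·m.
ω = 2π·58.6/60 = 6.137 rad/s, so P_max = T_max·ω = 1.425×10^5 W.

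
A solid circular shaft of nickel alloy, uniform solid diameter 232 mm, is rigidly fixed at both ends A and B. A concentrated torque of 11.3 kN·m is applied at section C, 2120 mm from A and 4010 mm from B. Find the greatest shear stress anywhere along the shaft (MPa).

With uniform GJ and both ends fixed, compatibility θ_AC = θ_CB gives T_A·a = T_B·b, together with T_A + T_B = T₀.
T_A = T₀·b/(a+b) = 11300·4010/6130 = 7392 N·m; T_B = 3908 N·m.
τ in each portion: τ_AC = 3.01×10^6 Pa, τ_CB = 1.59×10^6 Pa; maximum is in AC.
τ_max = T_AC·r/J = 7392·0.116/2.84×10^-4 = 3.015×10^6 Pa.

3.01 MPa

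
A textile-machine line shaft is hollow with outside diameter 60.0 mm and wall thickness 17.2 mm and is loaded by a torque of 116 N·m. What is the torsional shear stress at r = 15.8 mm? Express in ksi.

J = π(d_o⁴ − d_i⁴)/32 = π(0.0600⁴ − 0.0256⁴)/32 = 1.230×10^-6 m⁴.
Shear stress varies linearly with radius: τ = T·r/J = 116.0 × 0.0158 / 1.230×10^-6 = 1.490×10^6 Pa.

0.216 ksi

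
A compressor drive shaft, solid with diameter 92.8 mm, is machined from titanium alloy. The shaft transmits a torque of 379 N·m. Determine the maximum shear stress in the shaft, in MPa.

J = πd⁴/32 = π(0.0928)⁴/32 = 7.281×10^-6 m⁴.
τ_max = T·r/J = 379.0 × 0.0464 / 7.281×10^-6 = 2.415×10^6 Pa.

2.42 MPa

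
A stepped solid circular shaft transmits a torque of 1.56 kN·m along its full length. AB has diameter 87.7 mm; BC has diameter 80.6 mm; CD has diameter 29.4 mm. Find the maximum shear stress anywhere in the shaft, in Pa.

Under the same torque, τ_max = 16T/(πd³) is largest where d is smallest — segment CD (d = 29.4 mm).
τ_max = 16·1560/(π·(0.0294)³) = 3.126×10^8 Pa.

3.13e8 Pa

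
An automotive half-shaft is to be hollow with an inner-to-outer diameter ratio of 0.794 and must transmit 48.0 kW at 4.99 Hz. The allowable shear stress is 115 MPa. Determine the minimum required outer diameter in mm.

48.3 mm

ω = 2π·4.99 = 31.35 rad/s, so T = P/ω = 48.0×10³ / 31.35 = 1531 N·m.
For a hollow shaft with d_i/d_o = 0.794: τ_max = 16T/(π d_o³ (1−k⁴)), so d_o = [16T/(π τ_allow (1−k⁴))]^(1/3) = [16·1531/(π·1.15×10^8·0.6026)]^(1/3) = 0.04828 m.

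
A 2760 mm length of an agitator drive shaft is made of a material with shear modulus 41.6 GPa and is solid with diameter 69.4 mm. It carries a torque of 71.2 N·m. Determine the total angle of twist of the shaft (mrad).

J = πd⁴/32 = π(0.0694)⁴/32 = 2.277×10^-6 m⁴.
θ = T·L/(G·J) = 71.20 × 2.76 / (41.6×10⁹ × 2.277×10^-6) = 2.074×10^-3 rad.

2.07 mrad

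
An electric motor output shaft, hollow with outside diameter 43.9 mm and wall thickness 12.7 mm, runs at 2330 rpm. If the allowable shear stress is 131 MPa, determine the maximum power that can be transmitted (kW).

514 kW

J = π(d_o⁴ − d_i⁴)/32 = π(0.0439⁴ − 0.0185⁴)/32 = 3.531×10^-7 m⁴.
T_max = τ_allow·J/r = 1.31×10^8 × 3.531×10^-7 / 0.0220 = 2108 N·m.
ω = 2π·2330/60 = 244.0 rad/s, so P_max = T_max·ω = 5.142×10^5 W.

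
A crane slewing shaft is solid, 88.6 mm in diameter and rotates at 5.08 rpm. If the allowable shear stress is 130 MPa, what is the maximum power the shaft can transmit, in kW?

J = πd⁴/32 = π(0.0886)⁴/32 = 6.050×10^-6 m⁴.
T_max = τ_allow·J/r = 1.30×10^8 × 6.050×10^-6 / 0.0443 = 17750 N·m.
ω = 2π·5.08/60 = 0.5320 rad/s, so P_max = T_max·ω = 9444 W.

9.44 kW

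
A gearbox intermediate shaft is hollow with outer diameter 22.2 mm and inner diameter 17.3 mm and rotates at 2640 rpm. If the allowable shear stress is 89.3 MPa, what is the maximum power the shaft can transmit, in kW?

J = π(d_o⁴ − d_i⁴)/32 = π(0.0222⁴ − 0.0173⁴)/32 = 1.505×10^-8 m⁴.
T_max = τ_allow·J/r = 8.93×10^7 × 1.505×10^-8 / 0.0111 = 121.1 N·m.
ω = 2π·2640/60 = 276.5 rad/s, so P_max = T_max·ω = 3.348×10^4 W.

33.5 kW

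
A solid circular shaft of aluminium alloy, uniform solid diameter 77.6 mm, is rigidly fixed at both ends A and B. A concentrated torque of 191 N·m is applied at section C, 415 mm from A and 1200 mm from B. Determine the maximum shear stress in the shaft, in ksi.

With uniform GJ and both ends fixed, compatibility θ_AC = θ_CB gives T_A·a = T_B·b, together with T_A + T_B = T₀.
T_A = T₀·b/(a+b) = 191.0·1200/1615 = 141.9 N·m; T_B = 49.08 N·m.
τ in each portion: τ_AC = 1.55×10^6 Pa, τ_CB = 5.35×10^5 Pa; maximum is in AC.
τ_max = T_AC·r/J = 141.9·0.0388/3.56×10^-6 = 1.547×10^6 Pa.

0.224 ksi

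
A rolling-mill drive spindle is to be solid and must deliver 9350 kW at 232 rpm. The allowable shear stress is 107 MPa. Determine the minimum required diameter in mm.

264 mm

ω = 2π·232/60 = 24.29 rad/s, so T = P/ω = 9350×10³ / 24.29 = 384900 N·m.
For a solid shaft τ_max = 16T/(πd³), so d = (16T/(π τ_allow))^(1/3) = (16·384900/(π·1.07×10^8))^(1/3) = 0.2636 m.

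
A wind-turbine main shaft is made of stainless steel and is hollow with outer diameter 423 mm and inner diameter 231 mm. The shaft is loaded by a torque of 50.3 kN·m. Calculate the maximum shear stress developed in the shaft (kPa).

J = π(d_o⁴ − d_i⁴)/32 = π(0.423⁴ − 0.231⁴)/32 = 2.864×10^-3 m⁴.
τ_max = T·r/J = 50300 × 0.211 / 2.864×10^-3 = 3.715×10^6 Pa.

3720 kPa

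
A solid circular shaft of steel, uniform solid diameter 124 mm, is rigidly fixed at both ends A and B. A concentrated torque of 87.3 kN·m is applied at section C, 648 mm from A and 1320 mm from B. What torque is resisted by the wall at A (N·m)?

With uniform GJ and both ends fixed, compatibility θ_AC = θ_CB gives T_A·a = T_B·b, together with T_A + T_B = T₀.
T_A = T₀·b/(a+b) = 87300·1320/1968 = 58550 N·m; T_B = 28750 N·m.

58600 N·m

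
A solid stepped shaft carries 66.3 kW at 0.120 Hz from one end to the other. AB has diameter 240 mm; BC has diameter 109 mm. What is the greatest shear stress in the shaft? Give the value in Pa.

3.46e8 Pa

ω = 2π·0.120 = 0.7540 rad/s, so T = P/ω = 66.3×10³ / 0.7540 = 87930 N·m.
Under the same torque, τ_max = 16T/(πd³) is largest where d is smallest — segment BC (d = 109 mm).
τ_max = 16·87930/(π·(0.109)³) = 3.458×10^8 Pa.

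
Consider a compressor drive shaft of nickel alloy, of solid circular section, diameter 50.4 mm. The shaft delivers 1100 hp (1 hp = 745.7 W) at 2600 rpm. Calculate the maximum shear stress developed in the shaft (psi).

17400 psi

ω = 2π·2600/60 = 272.3 rad/s, so T = P/ω = 1100×745.7 / 272.3 = 3013 N·m.
J = πd⁴/32 = π(0.0504)⁴/32 = 6.335×10^-7 m⁴.
τ_max = T·r/J = 3013 × 0.0252 / 6.335×10^-7 = 1.198×10^8 Pa.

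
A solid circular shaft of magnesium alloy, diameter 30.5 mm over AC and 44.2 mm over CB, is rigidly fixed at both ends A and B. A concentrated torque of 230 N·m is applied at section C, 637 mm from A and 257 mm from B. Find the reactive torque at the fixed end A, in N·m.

19.3 N·m

Compatibility: T_A·a/J_AC = T_B·b/J_CB with T_A + T_B = T₀.
J_AC = 8.50×10^-8 m⁴, J_CB = 3.75×10^-7 m⁴, so T_A = T₀·(J_AC/a)/((J_AC/a)+(J_CB/b)) = 19.28 N·m, T_B = 210.7 N·m.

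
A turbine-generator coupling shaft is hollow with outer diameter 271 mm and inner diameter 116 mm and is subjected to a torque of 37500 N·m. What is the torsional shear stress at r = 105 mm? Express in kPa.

J = π(d_o⁴ − d_i⁴)/32 = π(0.271⁴ − 0.116⁴)/32 = 5.117×10^-4 m⁴.
Shear stress varies linearly with radius: τ = T·r/J = 37500 × 0.105 / 5.117×10^-4 = 7.694×10^6 Pa.

7690 kPa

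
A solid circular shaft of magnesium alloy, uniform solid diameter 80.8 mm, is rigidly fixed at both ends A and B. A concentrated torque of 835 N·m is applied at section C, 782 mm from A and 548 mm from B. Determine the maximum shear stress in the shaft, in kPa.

4740 kPa

With uniform GJ and both ends fixed, compatibility θ_AC = θ_CB gives T_A·a = T_B·b, together with T_A + T_B = T₀.
T_A = T₀·b/(a+b) = 835.0·548/1330 = 344.0 N·m; T_B = 491.0 N·m.
τ in each portion: τ_AC = 3.32×10^6 Pa, τ_CB = 4.74×10^6 Pa; maximum is in CB.
τ_max = T_CB·r/J = 491.0·0.0404/4.18×10^-6 = 4.740×10^6 Pa.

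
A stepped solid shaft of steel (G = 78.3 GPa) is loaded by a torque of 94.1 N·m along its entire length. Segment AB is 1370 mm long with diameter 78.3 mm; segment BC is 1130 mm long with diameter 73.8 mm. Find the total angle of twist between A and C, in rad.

9.12e-4 rad

J_AB = π(0.0783)⁴/32 = 3.69×10^-6 m⁴; J_BC = π(0.0738)⁴/32 = 2.91×10^-6 m⁴.
θ = (T/G)·Σ L_i/J_i = (94.10/78.3×10⁹)·(1.37/3.69×10^-6 + 1.13/2.91×10^-6) = 9.125×10^-4 rad.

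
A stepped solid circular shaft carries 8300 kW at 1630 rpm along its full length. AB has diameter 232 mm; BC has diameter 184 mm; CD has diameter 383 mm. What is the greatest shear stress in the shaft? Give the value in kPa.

39800 kPa

ω = 2π·1630/60 = 170.7 rad/s, so T = P/ω = 8300×10³ / 170.7 = 48630 N·m.
Under the same torque, τ_max = 16T/(πd³) is largest where d is smallest — segment BC (d = 184 mm).
τ_max = 16·48630/(π·(0.184)³) = 3.975×10^7 Pa.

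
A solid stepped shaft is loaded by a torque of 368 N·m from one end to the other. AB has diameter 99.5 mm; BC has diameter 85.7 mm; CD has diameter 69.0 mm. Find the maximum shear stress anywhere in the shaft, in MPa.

5.71 MPa

Under the same torque, τ_max = 16T/(πd³) is largest where d is smallest — segment CD (d = 69.0 mm).
τ_max = 16·368.0/(π·(0.0690)³) = 5.705×10^6 Pa.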